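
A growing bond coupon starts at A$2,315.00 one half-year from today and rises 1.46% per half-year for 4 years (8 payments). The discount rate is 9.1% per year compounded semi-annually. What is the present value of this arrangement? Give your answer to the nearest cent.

Periodic rate r = 0.091/2 per half-year; n is counted in half-years.
Growing ordinary annuity: PV = PMT₁ × [1 − ((1+g)/(1+r))^n] / (r − g) = 2,315 × [1 − ((1+0.0146)/(1+r))^8] / (r − 0.0146) = A$15,986.02.

A$15,986.02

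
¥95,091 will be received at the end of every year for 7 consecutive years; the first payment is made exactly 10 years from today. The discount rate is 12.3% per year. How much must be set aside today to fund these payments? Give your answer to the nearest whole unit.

¥151,330

Ordinary annuity of 7 payments, first payment at period 10.
Periodic rate r = 0.123 per year.
The ordinary-annuity PV formula values the stream one period before the first payment (period 9); discount that back 9 periods:
PV₀ = 95,091 × [1 − (1+r)^−7] / r × (1+r)^−9 = ¥151,330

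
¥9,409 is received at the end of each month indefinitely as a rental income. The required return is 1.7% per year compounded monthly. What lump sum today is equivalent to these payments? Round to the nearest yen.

Periodic rate r = 0.017/12 per month.
Level perpetuity: PV = PMT / r = 9,409 / (0.017/12) = ¥6,641,647.

¥6,641,647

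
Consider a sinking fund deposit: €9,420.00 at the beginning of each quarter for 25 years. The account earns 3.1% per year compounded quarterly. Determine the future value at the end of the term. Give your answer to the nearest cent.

This is an annuity due: 100 deposits of €9,420.00 at the beginning of each quarter.
Periodic rate r = 0.031/4 per quarter; n is counted in quarters.
FV = PMT × [((1+r)^n − 1)/r] × (1+r) = 9,420 × [(1+r)^100 − 1] / r × (1+r) = €1,425,931.09

€1,425,931.09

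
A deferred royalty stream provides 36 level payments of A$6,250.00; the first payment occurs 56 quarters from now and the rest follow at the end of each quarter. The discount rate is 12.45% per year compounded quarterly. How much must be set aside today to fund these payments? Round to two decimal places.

Ordinary annuity of 36 payments, first payment at period 56.
Periodic rate r = 0.1245/4 per quarter; n is counted in quarters.
The ordinary-annuity PV formula values the stream one period before the first payment (period 55); discount that back 55 periods:
PV₀ = 6,250 × [1 − (1+r)^−36] / r × (1+r)^−55 = A$24,865.45

A$24,865.45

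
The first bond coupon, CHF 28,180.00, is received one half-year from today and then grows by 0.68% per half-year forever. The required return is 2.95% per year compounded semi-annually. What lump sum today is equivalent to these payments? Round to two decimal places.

Periodic rate r = 0.0295/2 per half-year.
Growing perpetuity (Gordon): PV = PMT₁ / (r − g) = 28,180 / (r − 0.0068) = CHF 3,544,654.09.

CHF 3,544,654.09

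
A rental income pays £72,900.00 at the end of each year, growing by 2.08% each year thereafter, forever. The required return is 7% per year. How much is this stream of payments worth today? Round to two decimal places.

£1,481,707.32

Periodic rate r = 0.07 per year.
Growing perpetuity (Gordon): PV = PMT₁ / (r − g) = 72,900 / (r − 0.0208) = £1,481,707.32.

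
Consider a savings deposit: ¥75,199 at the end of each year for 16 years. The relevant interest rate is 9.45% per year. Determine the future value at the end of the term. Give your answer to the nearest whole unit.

This is an ordinary annuity: 16 deposits of ¥75,199 at the end of each year.
Periodic rate r = 0.0945 per year.
FV = PMT × [((1+r)^n − 1)/r] = 75,199 × [(1+r)^16 − 1] / r = ¥2,578,923

¥2,578,923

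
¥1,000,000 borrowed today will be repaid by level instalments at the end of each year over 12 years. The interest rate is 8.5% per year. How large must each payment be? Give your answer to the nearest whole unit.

¥136,153

Level ordinary annuity; solve PV = PMT × [(1 − (1+r)^−n)/r] for PMT.
Periodic rate r = 0.085 per year.
With n = 12: PMT = 1,000,000 / ([(1 − (1+r)^−n)/r]) = ¥136,153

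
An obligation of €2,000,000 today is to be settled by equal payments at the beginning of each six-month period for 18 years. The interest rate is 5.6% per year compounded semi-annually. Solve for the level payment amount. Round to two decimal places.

€86,473.19

Level annuity due; solve PV = PMT × [(1 − (1+r)^−n)/r] × (1+r) for PMT.
Periodic rate r = 0.056/2 per half-year; n is counted in half-years.
With n = 36: PMT = 2,000,000 / ([(1 − (1+r)^−n)/r] × (1+r)) = €86,473.19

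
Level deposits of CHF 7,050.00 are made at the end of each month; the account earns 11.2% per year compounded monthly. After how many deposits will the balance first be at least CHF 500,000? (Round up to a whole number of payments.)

55 payments

Periodic rate r = 0.112/12 per month; n is counted in months.
Ordinary annuity FV: 500,000 = 7,050 × [((1+r)^n − 1)/r].
(1+r)^n = 1 + 500,000 × r / 7,050, so n = ln(1 + 500,000·r/7,050) / ln(1+r) = 54.68.
Round up to a whole number of payments: n = 55.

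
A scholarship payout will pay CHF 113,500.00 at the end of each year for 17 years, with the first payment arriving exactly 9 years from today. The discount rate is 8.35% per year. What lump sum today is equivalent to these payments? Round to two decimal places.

CHF 532,555.67

Ordinary annuity of 17 payments, first payment at period 9.
Periodic rate r = 0.0835 per year.
The ordinary-annuity PV formula values the stream one period before the first payment (period 8); discount that back 8 periods:
PV₀ = 113,500 × [1 − (1+r)^−17] / r × (1+r)^−8 = CHF 532,555.67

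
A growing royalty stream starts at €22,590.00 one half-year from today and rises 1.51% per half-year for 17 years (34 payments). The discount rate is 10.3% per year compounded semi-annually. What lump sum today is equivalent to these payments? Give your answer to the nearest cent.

€433,277.74

Periodic rate r = 0.103/2 per half-year; n is counted in half-years.
Growing ordinary annuity: PV = PMT₁ × [1 − ((1+g)/(1+r))^n] / (r − g) = 22,590 × [1 − ((1+0.0151)/(1+r))^34] / (r − 0.0151) = €433,277.74.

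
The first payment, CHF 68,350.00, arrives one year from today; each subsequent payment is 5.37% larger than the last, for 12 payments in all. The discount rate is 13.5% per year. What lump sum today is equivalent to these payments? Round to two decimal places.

CHF 496,124.42

Periodic rate r = 0.135 per year.
Growing ordinary annuity: PV = PMT₁ × [1 − ((1+g)/(1+r))^n] / (r − g) = 68,350 × [1 − ((1+0.0537)/(1+r))^12] / (r − 0.0537) = CHF 496,124.42.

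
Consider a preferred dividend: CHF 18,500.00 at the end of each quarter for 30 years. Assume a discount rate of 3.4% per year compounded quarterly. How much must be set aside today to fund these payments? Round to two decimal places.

CHF 1,388,255.95

This is an ordinary annuity: 120 payments of CHF 18,500.00 at the end of each quarter.
Periodic rate r = 0.034/4 per quarter; n is counted in quarters.
PV = PMT × [(1 − (1+r)^−n)/r] = 18,500 × [1 − (1+r)^−120] / r = CHF 1,388,255.95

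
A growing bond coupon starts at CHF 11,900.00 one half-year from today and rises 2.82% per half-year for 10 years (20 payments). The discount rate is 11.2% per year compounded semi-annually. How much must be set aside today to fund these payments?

Periodic rate r = 0.112/2 per half-year; n is counted in half-years.
Growing ordinary annuity: PV = PMT₁ × [1 − ((1+g)/(1+r))^n] / (r − g) = 11,900 × [1 − ((1+0.0282)/(1+r))^20] / (r − 0.0282) = CHF 176,998.56.

CHF 176,998.56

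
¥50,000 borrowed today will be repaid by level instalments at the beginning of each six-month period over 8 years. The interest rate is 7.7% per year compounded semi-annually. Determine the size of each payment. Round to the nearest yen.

Level annuity due; solve PV = PMT × [(1 − (1+r)^−n)/r] × (1+r) for PMT.
Periodic rate r = 0.077/2 per half-year; n is counted in half-years.
With n = 16: PMT = 50,000 / ([(1 − (1+r)^−n)/r] × (1+r)) = ¥4,086

¥4,086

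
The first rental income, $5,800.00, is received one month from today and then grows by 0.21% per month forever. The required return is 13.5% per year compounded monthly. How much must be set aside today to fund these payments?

$633,879.78

Periodic rate r = 0.135/12 per month.
Growing perpetuity (Gordon): PV = PMT₁ / (r − g) = 5,800 / (r − 0.0021) = $633,879.78.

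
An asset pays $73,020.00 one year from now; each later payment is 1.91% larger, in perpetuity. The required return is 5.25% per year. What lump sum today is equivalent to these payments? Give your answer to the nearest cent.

$2,186,227.54

Periodic rate r = 0.0525 per year.
Growing perpetuity (Gordon): PV = PMT₁ / (r − g) = 73,020 / (r − 0.0191) = $2,186,227.54.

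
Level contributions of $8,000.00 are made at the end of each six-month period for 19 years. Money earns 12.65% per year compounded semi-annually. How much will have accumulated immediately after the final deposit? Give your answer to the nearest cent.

This is an ordinary annuity: 38 deposits of $8,000.00 at the end of each six-month period.
Periodic rate r = 0.1265/2 per half-year; n is counted in half-years.
FV = PMT × [((1+r)^n − 1)/r] = 8,000 × [(1+r)^38 − 1] / r = $1,174,209.37

$1,174,209.37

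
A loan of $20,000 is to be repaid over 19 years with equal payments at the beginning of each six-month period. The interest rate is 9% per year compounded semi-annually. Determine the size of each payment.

$1,060.32

Level annuity due; solve PV = PMT × [(1 − (1+r)^−n)/r] × (1+r) for PMT.
Periodic rate r = 0.09/2 per half-year; n is counted in half-years.
With n = 38: PMT = 20,000 / ([(1 − (1+r)^−n)/r] × (1+r)) = $1,060.32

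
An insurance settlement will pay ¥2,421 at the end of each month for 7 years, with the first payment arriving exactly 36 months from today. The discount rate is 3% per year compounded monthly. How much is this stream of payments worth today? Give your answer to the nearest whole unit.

¥167,892

Ordinary annuity of 84 payments, first payment at period 36.
Periodic rate r = 0.03/12 per month; n is counted in months.
The ordinary-annuity PV formula values the stream one period before the first payment (period 35); discount that back 35 periods:
PV₀ = 2,421 × [1 − (1+r)^−84] / r × (1+r)^−35 = ¥167,892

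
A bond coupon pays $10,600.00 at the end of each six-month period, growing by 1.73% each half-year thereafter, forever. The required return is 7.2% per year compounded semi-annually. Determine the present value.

Periodic rate r = 0.072/2 per half-year.
Growing perpetuity (Gordon): PV = PMT₁ / (r − g) = 10,600 / (r − 0.0173) = $566,844.92.

$566,844.92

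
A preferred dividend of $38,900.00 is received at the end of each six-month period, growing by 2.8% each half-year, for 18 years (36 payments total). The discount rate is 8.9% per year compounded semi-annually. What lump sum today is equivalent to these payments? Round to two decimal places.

$1,028,610.00

Periodic rate r = 0.089/2 per half-year; n is counted in half-years.
Growing ordinary annuity: PV = PMT₁ × [1 − ((1+g)/(1+r))^n] / (r − g) = 38,900 × [1 − ((1+0.028)/(1+r))^36] / (r − 0.028) = $1,028,610.00.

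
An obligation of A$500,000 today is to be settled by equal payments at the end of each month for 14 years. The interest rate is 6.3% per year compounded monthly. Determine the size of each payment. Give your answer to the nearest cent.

A$4,486.49

Level ordinary annuity; solve PV = PMT × [(1 − (1+r)^−n)/r] for PMT.
Periodic rate r = 0.063/12 per month; n is counted in months.
With n = 168: PMT = 500,000 / ([(1 − (1+r)^−n)/r]) = A$4,486.49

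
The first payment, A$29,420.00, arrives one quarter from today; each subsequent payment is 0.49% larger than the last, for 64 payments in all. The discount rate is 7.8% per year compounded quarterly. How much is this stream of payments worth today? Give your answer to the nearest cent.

Periodic rate r = 0.078/4 per quarter; n is counted in quarters.
Growing ordinary annuity: PV = PMT₁ × [1 − ((1+g)/(1+r))^n] / (r − g) = 29,420 × [1 − ((1+0.0049)/(1+r))^64] / (r − 0.0049) = A$1,214,553.92.

A$1,214,553.92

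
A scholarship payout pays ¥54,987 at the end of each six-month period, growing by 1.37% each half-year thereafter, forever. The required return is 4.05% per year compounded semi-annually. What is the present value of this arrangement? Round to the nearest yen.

Periodic rate r = 0.0405/2 per half-year.
Growing perpetuity (Gordon): PV = PMT₁ / (r − g) = 54,987 / (r − 0.0137) = ¥8,394,962.

¥8,394,962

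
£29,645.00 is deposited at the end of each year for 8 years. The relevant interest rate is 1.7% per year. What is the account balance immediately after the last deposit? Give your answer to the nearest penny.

£251,761.13

This is an ordinary annuity: 8 deposits of £29,645.00 at the end of each year.
Periodic rate r = 0.017 per year.
FV = PMT × [((1+r)^n − 1)/r] = 29,645 × [(1+r)^8 − 1] / r = £251,761.13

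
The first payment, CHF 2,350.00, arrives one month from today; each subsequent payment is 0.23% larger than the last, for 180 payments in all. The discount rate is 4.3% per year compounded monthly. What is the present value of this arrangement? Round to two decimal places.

CHF 376,712.80

Periodic rate r = 0.043/12 per month; n is counted in months.
Growing ordinary annuity: PV = PMT₁ × [1 − ((1+g)/(1+r))^n] / (r − g) = 2,350 × [1 − ((1+0.0023)/(1+r))^180] / (r − 0.0023) = CHF 376,712.80.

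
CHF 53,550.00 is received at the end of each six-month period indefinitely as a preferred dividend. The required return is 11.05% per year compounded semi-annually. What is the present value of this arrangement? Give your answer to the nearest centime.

CHF 969,230.77

Periodic rate r = 0.1105/2 per half-year.
Level perpetuity: PV = PMT / r = 53,550 / (0.1105/2) = CHF 969,230.77.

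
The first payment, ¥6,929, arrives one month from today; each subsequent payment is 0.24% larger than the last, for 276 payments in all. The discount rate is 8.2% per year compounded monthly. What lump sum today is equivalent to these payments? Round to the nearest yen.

Periodic rate r = 0.082/12 per month; n is counted in months.
Growing ordinary annuity: PV = PMT₁ × [1 − ((1+g)/(1+r))^n] / (r − g) = 6,929 × [1 − ((1+0.0024)/(1+r))^276] / (r − 0.0024) = ¥1,100,574.

¥1,100,574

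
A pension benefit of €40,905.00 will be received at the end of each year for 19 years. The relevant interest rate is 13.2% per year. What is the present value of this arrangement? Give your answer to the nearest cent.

This is an ordinary annuity: 19 payments of €40,905.00 at the end of each year.
Periodic rate r = 0.132 per year.
PV = PMT × [(1 − (1+r)^−n)/r] = 40,905 × [1 − (1+r)^−19] / r = €280,501.72

€280,501.72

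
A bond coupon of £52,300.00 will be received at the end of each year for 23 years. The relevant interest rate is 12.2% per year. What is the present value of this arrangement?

This is an ordinary annuity: 23 payments of £52,300.00 at the end of each year.
Periodic rate r = 0.122 per year.
PV = PMT × [(1 − (1+r)^−n)/r] = 52,300 × [1 − (1+r)^−23] / r = £398,328.22

£398,328.22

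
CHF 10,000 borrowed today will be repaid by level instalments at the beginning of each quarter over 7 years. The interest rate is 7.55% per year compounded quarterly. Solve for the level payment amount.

Level annuity due; solve PV = PMT × [(1 − (1+r)^−n)/r] × (1+r) for PMT.
Periodic rate r = 0.0755/4 per quarter; n is counted in quarters.
With n = 28: PMT = 10,000 / ([(1 − (1+r)^−n)/r] × (1+r)) = CHF 454.50

CHF 454.50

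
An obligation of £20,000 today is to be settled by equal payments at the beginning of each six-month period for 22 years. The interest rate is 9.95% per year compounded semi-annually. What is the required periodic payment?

£1,074.77

Level annuity due; solve PV = PMT × [(1 − (1+r)^−n)/r] × (1+r) for PMT.
Periodic rate r = 0.0995/2 per half-year; n is counted in half-years.
With n = 44: PMT = 20,000 / ([(1 − (1+r)^−n)/r] × (1+r)) = £1,074.77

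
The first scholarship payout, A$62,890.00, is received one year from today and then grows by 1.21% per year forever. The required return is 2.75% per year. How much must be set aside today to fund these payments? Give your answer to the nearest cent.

A$4,083,766.23

Periodic rate r = 0.0275 per year.
Growing perpetuity (Gordon): PV = PMT₁ / (r − g) = 62,890 / (r − 0.0121) = A$4,083,766.23.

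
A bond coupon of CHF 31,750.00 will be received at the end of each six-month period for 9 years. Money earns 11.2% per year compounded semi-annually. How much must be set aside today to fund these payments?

CHF 354,343.77

This is an ordinary annuity: 18 payments of CHF 31,750.00 at the end of each six-month period.
Periodic rate r = 0.112/2 per half-year; n is counted in half-years.
PV = PMT × [(1 − (1+r)^−n)/r] = 31,750 × [1 − (1+r)^−18] / r = CHF 354,343.77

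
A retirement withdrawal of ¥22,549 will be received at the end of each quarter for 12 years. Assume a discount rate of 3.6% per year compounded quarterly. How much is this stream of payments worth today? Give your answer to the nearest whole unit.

This is an ordinary annuity: 48 payments of ¥22,549 at the end of each quarter.
Periodic rate r = 0.036/4 per quarter; n is counted in quarters.
PV = PMT × [(1 − (1+r)^−n)/r] = 22,549 × [1 − (1+r)^−48] / r = ¥875,740

¥875,740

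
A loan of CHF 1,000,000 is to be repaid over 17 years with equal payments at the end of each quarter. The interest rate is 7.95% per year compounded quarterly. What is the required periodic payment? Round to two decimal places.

Level ordinary annuity; solve PV = PMT × [(1 − (1+r)^−n)/r] for PMT.
Periodic rate r = 0.0795/4 per quarter; n is counted in quarters.
With n = 68: PMT = 1,000,000 / ([(1 − (1+r)^−n)/r]) = CHF 26,942.05

CHF 26,942.05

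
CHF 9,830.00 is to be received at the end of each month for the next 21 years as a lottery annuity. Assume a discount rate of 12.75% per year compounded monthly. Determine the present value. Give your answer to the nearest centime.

This is an ordinary annuity: 252 payments of CHF 9,830.00 at the end of each month.
Periodic rate r = 0.1275/12 per month; n is counted in months.
PV = PMT × [(1 − (1+r)^−n)/r] = 9,830 × [1 − (1+r)^−252] / r = CHF 860,680.11

CHF 860,680.11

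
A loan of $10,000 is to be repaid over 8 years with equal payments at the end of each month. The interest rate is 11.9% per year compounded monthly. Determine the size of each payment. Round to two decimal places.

Level ordinary annuity; solve PV = PMT × [(1 − (1+r)^−n)/r] for PMT.
Periodic rate r = 0.119/12 per month; n is counted in months.
With n = 96: PMT = 10,000 / ([(1 − (1+r)^−n)/r]) = $161.98

$161.98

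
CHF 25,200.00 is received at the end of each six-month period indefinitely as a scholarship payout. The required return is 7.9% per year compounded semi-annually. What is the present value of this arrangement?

CHF 637,974.68

Periodic rate r = 0.079/2 per half-year.
Level perpetuity: PV = PMT / r = 25,200 / (0.079/2) = CHF 637,974.68.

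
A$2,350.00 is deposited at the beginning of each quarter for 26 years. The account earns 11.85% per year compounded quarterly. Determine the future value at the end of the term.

A$1,619,358.33

This is an annuity due: 104 deposits of A$2,350.00 at the beginning of each quarter.
Periodic rate r = 0.1185/4 per quarter; n is counted in quarters.
FV = PMT × [((1+r)^n − 1)/r] × (1+r) = 2,350 × [(1+r)^104 − 1] / r × (1+r) = A$1,619,358.33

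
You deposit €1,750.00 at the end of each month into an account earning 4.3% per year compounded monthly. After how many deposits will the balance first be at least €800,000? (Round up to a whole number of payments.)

Periodic rate r = 0.043/12 per month; n is counted in months.
Ordinary annuity FV: 800,000 = 1,750 × [((1+r)^n − 1)/r].
(1+r)^n = 1 + 800,000 × r / 1,750, so n = ln(1 + 800,000·r/1,750) / ln(1+r) = 271.20.
Round up to a whole number of payments: n = 272.

272 payments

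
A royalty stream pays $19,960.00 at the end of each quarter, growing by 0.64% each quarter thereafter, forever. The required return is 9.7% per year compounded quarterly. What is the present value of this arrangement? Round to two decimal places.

$1,118,207.28

Periodic rate r = 0.097/4 per quarter.
Growing perpetuity (Gordon): PV = PMT₁ / (r − g) = 19,960 / (r − 0.0064) = $1,118,207.28.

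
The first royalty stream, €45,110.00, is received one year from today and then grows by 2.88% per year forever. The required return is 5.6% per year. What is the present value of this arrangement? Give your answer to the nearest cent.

Periodic rate r = 0.056 per year.
Growing perpetuity (Gordon): PV = PMT₁ / (r − g) = 45,110 / (r − 0.0288) = €1,658,455.88.

€1,658,455.88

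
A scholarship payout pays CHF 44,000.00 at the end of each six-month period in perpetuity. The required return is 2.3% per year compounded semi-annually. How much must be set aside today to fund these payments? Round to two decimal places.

CHF 3,826,086.96

Periodic rate r = 0.023/2 per half-year.
Level perpetuity: PV = PMT / r = 44,000 / (0.023/2) = CHF 3,826,086.96.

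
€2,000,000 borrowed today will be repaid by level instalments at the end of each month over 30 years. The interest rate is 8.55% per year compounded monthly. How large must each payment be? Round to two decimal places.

€15,449.20

Level ordinary annuity; solve PV = PMT × [(1 − (1+r)^−n)/r] for PMT.
Periodic rate r = 0.0855/12 per month; n is counted in months.
With n = 360: PMT = 2,000,000 / ([(1 − (1+r)^−n)/r]) = €15,449.20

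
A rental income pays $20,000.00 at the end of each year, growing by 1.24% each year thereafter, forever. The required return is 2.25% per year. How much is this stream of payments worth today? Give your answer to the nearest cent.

$1,980,198.02

Periodic rate r = 0.0225 per year.
Growing perpetuity (Gordon): PV = PMT₁ / (r − g) = 20,000 / (r − 0.0124) = $1,980,198.02.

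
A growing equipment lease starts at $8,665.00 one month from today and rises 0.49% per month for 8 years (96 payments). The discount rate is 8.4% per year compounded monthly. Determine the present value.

Periodic rate r = 0.084/12 per month; n is counted in months.
Growing ordinary annuity: PV = PMT₁ × [1 − ((1+g)/(1+r))^n] / (r − g) = 8,665 × [1 − ((1+0.0049)/(1+r))^96] / (r − 0.0049) = $749,328.29.

$749,328.29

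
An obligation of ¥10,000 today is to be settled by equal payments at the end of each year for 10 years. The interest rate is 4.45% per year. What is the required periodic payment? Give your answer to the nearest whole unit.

¥1,261

Level ordinary annuity; solve PV = PMT × [(1 − (1+r)^−n)/r] for PMT.
Periodic rate r = 0.0445 per year.
With n = 10: PMT = 10,000 / ([(1 − (1+r)^−n)/r]) = ¥1,261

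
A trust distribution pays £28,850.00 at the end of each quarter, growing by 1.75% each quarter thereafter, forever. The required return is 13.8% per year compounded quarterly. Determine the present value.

Periodic rate r = 0.138/4 per quarter.
Growing perpetuity (Gordon): PV = PMT₁ / (r − g) = 28,850 / (r − 0.0175) = £1,697,058.82.

£1,697,058.82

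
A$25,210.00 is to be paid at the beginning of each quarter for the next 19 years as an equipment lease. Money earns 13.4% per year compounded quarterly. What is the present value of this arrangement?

This is an annuity due: 76 payments of A$25,210.00 at the beginning of each quarter.
Periodic rate r = 0.134/4 per quarter; n is counted in quarters.
PV = PMT × [(1 − (1+r)^−n)/r] × (1+r) = 25,210 × [1 − (1+r)^−76] / r × (1+r) = A$714,178.81

A$714,178.81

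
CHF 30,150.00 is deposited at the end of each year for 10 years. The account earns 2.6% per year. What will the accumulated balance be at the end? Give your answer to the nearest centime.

CHF 339,336.10

This is an ordinary annuity: 10 deposits of CHF 30,150.00 at the end of each year.
Periodic rate r = 0.026 per year.
FV = PMT × [((1+r)^n − 1)/r] = 30,150 × [(1+r)^10 − 1] / r = CHF 339,336.10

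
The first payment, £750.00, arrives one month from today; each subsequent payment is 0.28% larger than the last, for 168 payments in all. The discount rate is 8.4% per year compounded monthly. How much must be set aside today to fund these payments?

£90,086.85

Periodic rate r = 0.084/12 per month; n is counted in months.
Growing ordinary annuity: PV = PMT₁ × [1 − ((1+g)/(1+r))^n] / (r − g) = 750 × [1 − ((1+0.0028)/(1+r))^168] / (r − 0.0028) = £90,086.85.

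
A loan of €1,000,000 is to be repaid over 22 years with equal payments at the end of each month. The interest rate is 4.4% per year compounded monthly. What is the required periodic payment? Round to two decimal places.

Level ordinary annuity; solve PV = PMT × [(1 − (1+r)^−n)/r] for PMT.
Periodic rate r = 0.044/12 per month; n is counted in months.
With n = 264: PMT = 1,000,000 / ([(1 − (1+r)^−n)/r]) = €5,918.90

€5,918.90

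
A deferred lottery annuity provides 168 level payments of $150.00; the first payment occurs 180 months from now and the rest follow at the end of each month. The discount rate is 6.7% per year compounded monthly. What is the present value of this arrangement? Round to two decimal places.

Ordinary annuity of 168 payments, first payment at period 180.
Periodic rate r = 0.067/12 per month; n is counted in months.
The ordinary-annuity PV formula values the stream one period before the first payment (period 179); discount that back 179 periods:
PV₀ = 150 × [1 − (1+r)^−168] / r × (1+r)^−179 = $6,025.02

$6,025.02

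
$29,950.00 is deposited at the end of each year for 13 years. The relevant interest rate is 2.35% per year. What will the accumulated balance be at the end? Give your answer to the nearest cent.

This is an ordinary annuity: 13 deposits of $29,950.00 at the end of each year.
Periodic rate r = 0.0235 per year.
FV = PMT × [((1+r)^n − 1)/r] = 29,950 × [(1+r)^13 − 1] / r = $449,268.80

$449,268.80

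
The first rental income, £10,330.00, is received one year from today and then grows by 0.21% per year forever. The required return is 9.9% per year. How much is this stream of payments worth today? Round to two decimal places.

Periodic rate r = 0.099 per year.
Growing perpetuity (Gordon): PV = PMT₁ / (r − g) = 10,330 / (r − 0.0021) = £106,604.75.

£106,604.75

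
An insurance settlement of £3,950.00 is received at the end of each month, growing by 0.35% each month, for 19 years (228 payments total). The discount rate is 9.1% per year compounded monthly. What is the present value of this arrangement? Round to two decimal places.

Periodic rate r = 0.091/12 per month; n is counted in months.
Growing ordinary annuity: PV = PMT₁ × [1 − ((1+g)/(1+r))^n] / (r − g) = 3,950 × [1 − ((1+0.0035)/(1+r))^228] / (r − 0.0035) = £584,097.22.

£584,097.22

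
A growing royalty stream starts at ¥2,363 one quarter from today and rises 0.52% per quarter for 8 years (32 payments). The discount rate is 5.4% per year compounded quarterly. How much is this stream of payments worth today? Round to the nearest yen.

¥65,870

Periodic rate r = 0.054/4 per quarter; n is counted in quarters.
Growing ordinary annuity: PV = PMT₁ × [1 − ((1+g)/(1+r))^n] / (r − g) = 2,363 × [1 − ((1+0.0052)/(1+r))^32] / (r − 0.0052) = ¥65,870.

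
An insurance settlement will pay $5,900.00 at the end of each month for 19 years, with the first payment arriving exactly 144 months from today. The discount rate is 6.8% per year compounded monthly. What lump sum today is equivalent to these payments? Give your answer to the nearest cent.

Ordinary annuity of 228 payments, first payment at period 144.
Periodic rate r = 0.068/12 per month; n is counted in months.
The ordinary-annuity PV formula values the stream one period before the first payment (period 143); discount that back 143 periods:
PV₀ = 5,900 × [1 − (1+r)^−228] / r × (1+r)^−143 = $336,122.98

$336,122.98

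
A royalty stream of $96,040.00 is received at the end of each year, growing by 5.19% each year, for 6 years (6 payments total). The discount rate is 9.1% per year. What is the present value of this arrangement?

Periodic rate r = 0.091 per year.
Growing ordinary annuity: PV = PMT₁ × [1 − ((1+g)/(1+r))^n] / (r − g) = 96,040 × [1 − ((1+0.0519)/(1+r))^6] / (r − 0.0519) = $483,054.56.

$483,054.56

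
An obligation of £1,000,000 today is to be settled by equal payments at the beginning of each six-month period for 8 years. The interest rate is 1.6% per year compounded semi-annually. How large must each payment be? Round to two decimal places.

£66,304.21

Level annuity due; solve PV = PMT × [(1 − (1+r)^−n)/r] × (1+r) for PMT.
Periodic rate r = 0.016/2 per half-year; n is counted in half-years.
With n = 16: PMT = 1,000,000 / ([(1 − (1+r)^−n)/r] × (1+r)) = £66,304.21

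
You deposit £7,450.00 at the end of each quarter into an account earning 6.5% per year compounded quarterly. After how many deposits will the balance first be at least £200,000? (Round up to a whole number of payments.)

Periodic rate r = 0.065/4 per quarter; n is counted in quarters.
Ordinary annuity FV: 200,000 = 7,450 × [((1+r)^n − 1)/r].
(1+r)^n = 1 + 200,000 × r / 7,450, so n = ln(1 + 200,000·r/7,450) / ln(1+r) = 22.46.
Round up to a whole number of payments: n = 23.

23 payments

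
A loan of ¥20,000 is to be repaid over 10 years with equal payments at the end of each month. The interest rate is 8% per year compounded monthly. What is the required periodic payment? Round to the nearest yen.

Level ordinary annuity; solve PV = PMT × [(1 − (1+r)^−n)/r] for PMT.
Periodic rate r = 0.08/12 per month; n is counted in months.
With n = 120: PMT = 20,000 / ([(1 − (1+r)^−n)/r]) = ¥243

¥243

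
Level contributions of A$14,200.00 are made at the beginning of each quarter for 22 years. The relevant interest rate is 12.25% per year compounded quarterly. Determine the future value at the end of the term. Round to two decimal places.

A$6,316,855.58

This is an annuity due: 88 deposits of A$14,200.00 at the beginning of each quarter.
Periodic rate r = 0.1225/4 per quarter; n is counted in quarters.
FV = PMT × [((1+r)^n − 1)/r] × (1+r) = 14,200 × [(1+r)^88 − 1] / r × (1+r) = A$6,316,855.58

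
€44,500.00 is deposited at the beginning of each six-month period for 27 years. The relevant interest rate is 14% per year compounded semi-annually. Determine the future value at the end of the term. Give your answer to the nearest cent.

This is an annuity due: 54 deposits of €44,500.00 at the beginning of each six-month period.
Periodic rate r = 0.14/2 per half-year; n is counted in half-years.
FV = PMT × [((1+r)^n − 1)/r] × (1+r) = 44,500 × [(1+r)^54 − 1] / r × (1+r) = €25,584,322.37

€25,584,322.37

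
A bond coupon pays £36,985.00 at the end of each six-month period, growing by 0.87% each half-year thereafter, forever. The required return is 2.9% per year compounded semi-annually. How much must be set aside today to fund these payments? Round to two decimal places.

£6,376,724.14

Periodic rate r = 0.029/2 per half-year.
Growing perpetuity (Gordon): PV = PMT₁ / (r − g) = 36,985 / (r − 0.0087) = £6,376,724.14.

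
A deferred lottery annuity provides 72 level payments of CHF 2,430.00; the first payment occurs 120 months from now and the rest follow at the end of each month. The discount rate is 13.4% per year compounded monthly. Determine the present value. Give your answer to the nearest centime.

CHF 31,952.64

Ordinary annuity of 72 payments, first payment at period 120.
Periodic rate r = 0.134/12 per month; n is counted in months.
The ordinary-annuity PV formula values the stream one period before the first payment (period 119); discount that back 119 periods:
PV₀ = 2,430 × [1 − (1+r)^−72] / r × (1+r)^−119 = CHF 31,952.64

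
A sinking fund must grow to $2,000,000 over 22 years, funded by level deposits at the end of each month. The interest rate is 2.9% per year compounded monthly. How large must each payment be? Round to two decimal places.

$5,423.18

Level ordinary annuity; solve FV = PMT × [((1+r)^n − 1)/r] for PMT.
Periodic rate r = 0.029/12 per month; n is counted in months.
With n = 264: PMT = 2,000,000 / ([((1+r)^n − 1)/r]) = $5,423.18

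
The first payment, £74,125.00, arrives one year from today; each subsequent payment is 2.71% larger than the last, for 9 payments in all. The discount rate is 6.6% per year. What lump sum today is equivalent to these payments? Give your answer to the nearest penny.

Periodic rate r = 0.066 per year.
Growing ordinary annuity: PV = PMT₁ × [1 − ((1+g)/(1+r))^n] / (r − g) = 74,125 × [1 − ((1+0.0271)/(1+r))^9] / (r − 0.0271) = £541,839.60.

£541,839.60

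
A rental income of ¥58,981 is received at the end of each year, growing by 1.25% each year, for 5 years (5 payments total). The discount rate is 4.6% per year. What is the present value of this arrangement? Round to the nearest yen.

¥264,446

Periodic rate r = 0.046 per year.
Growing ordinary annuity: PV = PMT₁ × [1 − ((1+g)/(1+r))^n] / (r − g) = 58,981 × [1 − ((1+0.0125)/(1+r))^5] / (r − 0.0125) = ¥264,446.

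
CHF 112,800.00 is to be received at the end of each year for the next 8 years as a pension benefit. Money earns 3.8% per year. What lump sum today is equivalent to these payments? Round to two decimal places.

CHF 765,765.06

This is an ordinary annuity: 8 payments of CHF 112,800.00 at the end of each year.
Periodic rate r = 0.038 per year.
PV = PMT × [(1 − (1+r)^−n)/r] = 112,800 × [1 − (1+r)^−8] / r = CHF 765,765.06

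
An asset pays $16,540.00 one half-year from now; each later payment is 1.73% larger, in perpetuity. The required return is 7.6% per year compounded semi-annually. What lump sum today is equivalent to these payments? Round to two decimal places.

Periodic rate r = 0.076/2 per half-year.
Growing perpetuity (Gordon): PV = PMT₁ / (r − g) = 16,540 / (r − 0.0173) = $799,033.82.

$799,033.82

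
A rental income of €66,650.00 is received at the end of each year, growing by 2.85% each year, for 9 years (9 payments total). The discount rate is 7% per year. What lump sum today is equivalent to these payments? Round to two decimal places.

€481,065.02

Periodic rate r = 0.07 per year.
Growing ordinary annuity: PV = PMT₁ × [1 − ((1+g)/(1+r))^n] / (r − g) = 66,650 × [1 − ((1+0.0285)/(1+r))^9] / (r − 0.0285) = €481,065.02.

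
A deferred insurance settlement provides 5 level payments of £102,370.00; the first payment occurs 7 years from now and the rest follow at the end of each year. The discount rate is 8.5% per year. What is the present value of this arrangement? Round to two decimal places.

£247,264.21

Ordinary annuity of 5 payments, first payment at period 7.
Periodic rate r = 0.085 per year.
The ordinary-annuity PV formula values the stream one period before the first payment (period 6); discount that back 6 periods:
PV₀ = 102,370 × [1 − (1+r)^−5] / r × (1+r)^−6 = £247,264.21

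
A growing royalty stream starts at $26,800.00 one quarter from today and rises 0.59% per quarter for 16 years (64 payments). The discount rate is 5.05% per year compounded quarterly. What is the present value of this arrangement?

Periodic rate r = 0.0505/4 per quarter; n is counted in quarters.
Growing ordinary annuity: PV = PMT₁ × [1 − ((1+g)/(1+r))^n] / (r − g) = 26,800 × [1 − ((1+0.0059)/(1+r))^64] / (r − 0.0059) = $1,383,551.61.

$1,383,551.61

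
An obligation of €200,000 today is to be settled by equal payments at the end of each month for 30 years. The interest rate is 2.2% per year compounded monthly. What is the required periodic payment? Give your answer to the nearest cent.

Level ordinary annuity; solve PV = PMT × [(1 − (1+r)^−n)/r] for PMT.
Periodic rate r = 0.022/12 per month; n is counted in months.
With n = 360: PMT = 200,000 / ([(1 − (1+r)^−n)/r]) = €759.40

€759.40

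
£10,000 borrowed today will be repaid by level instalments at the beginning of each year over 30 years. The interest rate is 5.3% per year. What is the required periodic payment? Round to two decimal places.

Level annuity due; solve PV = PMT × [(1 − (1+r)^−n)/r] × (1+r) for PMT.
Periodic rate r = 0.053 per year.
With n = 30: PMT = 10,000 / ([(1 − (1+r)^−n)/r] × (1+r)) = £639.06

£639.06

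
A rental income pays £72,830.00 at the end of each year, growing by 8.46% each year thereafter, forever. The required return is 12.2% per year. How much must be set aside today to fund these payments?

Periodic rate r = 0.122 per year.
Growing perpetuity (Gordon): PV = PMT₁ / (r − g) = 72,830 / (r − 0.0846) = £1,947,326.20.

£1,947,326.20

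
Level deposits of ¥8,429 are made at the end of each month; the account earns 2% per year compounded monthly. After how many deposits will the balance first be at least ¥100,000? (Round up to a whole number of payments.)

12 payments

Periodic rate r = 0.02/12 per month; n is counted in months.
Ordinary annuity FV: 100,000 = 8,429 × [((1+r)^n − 1)/r].
(1+r)^n = 1 + 100,000 × r / 8,429, so n = ln(1 + 100,000·r/8,429) / ln(1+r) = 11.76.
Round up to a whole number of payments: n = 12.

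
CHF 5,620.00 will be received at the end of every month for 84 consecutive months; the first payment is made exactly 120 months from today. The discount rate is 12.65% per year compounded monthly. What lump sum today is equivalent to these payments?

CHF 89,630.82

Ordinary annuity of 84 payments, first payment at period 120.
Periodic rate r = 0.1265/12 per month; n is counted in months.
The ordinary-annuity PV formula values the stream one period before the first payment (period 119); discount that back 119 periods:
PV₀ = 5,620 × [1 − (1+r)^−84] / r × (1+r)^−119 = CHF 89,630.82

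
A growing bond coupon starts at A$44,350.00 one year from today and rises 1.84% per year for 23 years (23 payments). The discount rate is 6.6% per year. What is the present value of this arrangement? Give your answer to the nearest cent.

A$605,890.53

Periodic rate r = 0.066 per year.
Growing ordinary annuity: PV = PMT₁ × [1 − ((1+g)/(1+r))^n] / (r − g) = 44,350 × [1 − ((1+0.0184)/(1+r))^23] / (r − 0.0184) = A$605,890.53.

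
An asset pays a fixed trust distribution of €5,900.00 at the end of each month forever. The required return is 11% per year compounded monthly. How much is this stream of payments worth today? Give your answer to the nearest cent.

Periodic rate r = 0.11/12 per month.
Level perpetuity: PV = PMT / r = 5,900 / (0.11/12) = €643,636.36.

€643,636.36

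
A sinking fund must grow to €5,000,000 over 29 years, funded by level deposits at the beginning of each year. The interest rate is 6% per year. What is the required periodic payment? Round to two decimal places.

Level annuity due; solve FV = PMT × [((1+r)^n − 1)/r] × (1+r) for PMT.
Periodic rate r = 0.06 per year.
With n = 29: PMT = 5,000,000 / ([((1+r)^n − 1)/r] × (1+r)) = €64,054.78

€64,054.78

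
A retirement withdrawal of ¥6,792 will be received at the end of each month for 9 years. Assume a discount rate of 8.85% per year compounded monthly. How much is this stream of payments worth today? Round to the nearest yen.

¥504,474

This is an ordinary annuity: 108 payments of ¥6,792 at the end of each month.
Periodic rate r = 0.0885/12 per month; n is counted in months.
PV = PMT × [(1 − (1+r)^−n)/r] = 6,792 × [1 − (1+r)^−108] / r = ¥504,474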